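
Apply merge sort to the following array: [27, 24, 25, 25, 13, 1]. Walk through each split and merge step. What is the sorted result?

Merge sort trace:

Split: [27, 24, 25, 25, 13, 1] -> [27, 24, 25] and [25, 13, 1]
  Split: [27, 24, 25] -> [27] and [24, 25]
    Split: [24, 25] -> [24] and [25]
    Merge: [24] + [25] -> [24, 25]
  Merge: [27] + [24, 25] -> [24, 25, 27]
  Split: [25, 13, 1] -> [25] and [13, 1]
    Split: [13, 1] -> [13] and [1]
    Merge: [13] + [1] -> [1, 13]
  Merge: [25] + [1, 13] -> [1, 13, 25]
Merge: [24, 25, 27] + [1, 13, 25] -> [1, 13, 24, 25, 25, 27]

Final sorted array: [1, 13, 24, 25, 25, 27]

The merge sort proceeds by recursively splitting the array and merging sorted halves.
After all merges, the sorted array is [1, 13, 24, 25, 25, 27].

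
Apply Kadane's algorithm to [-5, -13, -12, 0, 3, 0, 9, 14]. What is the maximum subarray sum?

Using Kadane's algorithm on [-5, -13, -12, 0, 3, 0, 9, 14]:

Scanning through the array:
Position 1 (value -13): max_ending_here = -13, max_so_far = -5
Position 2 (value -12): max_ending_here = -12, max_so_far = -5
Position 3 (value 0): max_ending_here = 0, max_so_far = 0
Position 4 (value 3): max_ending_here = 3, max_so_far = 3
Position 5 (value 0): max_ending_here = 3, max_so_far = 3
Position 6 (value 9): max_ending_here = 12, max_so_far = 12
Position 7 (value 14): max_ending_here = 26, max_so_far = 26

Maximum subarray: [0, 3, 0, 9, 14]
Maximum sum: 26

The maximum subarray is [0, 3, 0, 9, 14] with sum 26. This subarray runs from index 3 to index 7.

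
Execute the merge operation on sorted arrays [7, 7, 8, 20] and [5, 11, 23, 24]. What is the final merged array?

Merging process:

Compare 7 vs 5: take 5 from right. Merged: [5]
Compare 7 vs 11: take 7 from left. Merged: [5, 7]
Compare 7 vs 11: take 7 from left. Merged: [5, 7, 7]
Compare 8 vs 11: take 8 from left. Merged: [5, 7, 7, 8]
Compare 20 vs 11: take 11 from right. Merged: [5, 7, 7, 8, 11]
Compare 20 vs 23: take 20 from left. Merged: [5, 7, 7, 8, 11, 20]
Append remaining from right: [23, 24]. Merged: [5, 7, 7, 8, 11, 20, 23, 24]

Final merged array: [5, 7, 7, 8, 11, 20, 23, 24]
Total comparisons: 6

The merged array is [5, 7, 7, 8, 11, 20, 23, 24], requiring 6 comparisons. The merge step runs in O(n) time where n is the total number of elements.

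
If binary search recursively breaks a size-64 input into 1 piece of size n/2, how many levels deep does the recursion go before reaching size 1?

For divide and conquer with division factor 2:

Problem sizes at each level:
Level 0: 64
Level 1: 32
Level 2: 16
Level 3: 8
Level 4: 4
Level 5: 2
Level 6: 1

The root is level 0 and the size-1 base case is level 6 (the tree spans levels 0 through 6, i.e. 7 levels counting the root), so the depth is the number of divisions: log_2(64) = 6

The recursion tree depth is log_2(64) = 6. At each level, the problem size is divided by 2, so it takes 6 divisions to reduce to a base case of size 1. The algorithm makes 1 recursive call at each level.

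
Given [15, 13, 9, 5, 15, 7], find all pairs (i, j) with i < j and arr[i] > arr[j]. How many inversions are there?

Finding inversions in [15, 13, 9, 5, 15, 7]:

(0, 1): arr[0]=15 > arr[1]=13
(0, 2): arr[0]=15 > arr[2]=9
(0, 3): arr[0]=15 > arr[3]=5
(0, 5): arr[0]=15 > arr[5]=7
(1, 2): arr[1]=13 > arr[2]=9
(1, 3): arr[1]=13 > arr[3]=5
(1, 5): arr[1]=13 > arr[5]=7
(2, 3): arr[2]=9 > arr[3]=5
(2, 5): arr[2]=9 > arr[5]=7
(4, 5): arr[4]=15 > arr[5]=7

Total inversions: 10

The array has 10 inversion(s): (0,1), (0,2), (0,3), (0,5), (1,2), (1,3), (1,5), (2,3), (2,5), (4,5). Each pair (i,j) satisfies i < j and arr[i] > arr[j].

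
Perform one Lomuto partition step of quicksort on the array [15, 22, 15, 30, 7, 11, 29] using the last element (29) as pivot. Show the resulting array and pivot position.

Lomuto partition with pivot = 29:

Initial array: [15, 22, 15, 30, 7, 11, 29]

arr[0]=15 <= 29: swap with position 0, array becomes [15, 22, 15, 30, 7, 11, 29]
arr[1]=22 <= 29: swap with position 1, array becomes [15, 22, 15, 30, 7, 11, 29]
arr[2]=15 <= 29: swap with position 2, array becomes [15, 22, 15, 30, 7, 11, 29]
arr[3]=30 > 29: no swap
arr[4]=7 <= 29: swap with position 3, array becomes [15, 22, 15, 7, 30, 11, 29]
arr[5]=11 <= 29: swap with position 4, array becomes [15, 22, 15, 7, 11, 30, 29]

Place pivot at position 5: [15, 22, 15, 7, 11, 29, 30]
Pivot position: 5

After partitioning with pivot 29, the array becomes [15, 22, 15, 7, 11, 29, 30]. The pivot is placed at index 5. All elements to the left of the pivot are <= 29, and all elements to the right are > 29.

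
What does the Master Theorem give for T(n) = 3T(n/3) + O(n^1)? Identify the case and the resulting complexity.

Master Theorem for T(n) = 3T(n/3) + O(n^1):

a = 3, b = 3, c = 1
log_b(a) = log_3(3) = 1.0000

Case 2: c = 1 = log_3(3) = 1.0000
T(n) = O(n^1 log n) = O(n log n)

For T(n) = 3T(n/3) + O(n^1): log_3(3) = 1.0000. This is Case 2 of the Master Theorem (c = log_b(a), equal work at all levels), giving O(n log n).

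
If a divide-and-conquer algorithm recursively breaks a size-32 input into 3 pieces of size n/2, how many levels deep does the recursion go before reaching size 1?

For divide and conquer with division factor 2:

Problem sizes at each level:
Level 0: 32
Level 1: 16
Level 2: 8
Level 3: 4
Level 4: 2
Level 5: 1

The root is level 0 and the size-1 base case is level 5 (the tree spans levels 0 through 5, i.e. 6 levels counting the root), so the depth is the number of divisions: log_2(32) = 5

The recursion tree depth is log_2(32) = 5. At each level, the problem size is divided by 2, so it takes 5 divisions to reduce to a base case of size 1. The algorithm makes 3 recursive calls at each level.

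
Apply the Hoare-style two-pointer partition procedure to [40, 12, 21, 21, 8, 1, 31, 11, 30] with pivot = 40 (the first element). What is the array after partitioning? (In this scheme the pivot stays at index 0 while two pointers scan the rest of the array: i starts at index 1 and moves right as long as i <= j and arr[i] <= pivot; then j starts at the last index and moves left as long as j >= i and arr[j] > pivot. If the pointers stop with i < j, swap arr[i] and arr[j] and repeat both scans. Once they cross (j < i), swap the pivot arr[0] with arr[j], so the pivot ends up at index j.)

Hoare-style two-pointer partition with pivot = 40:

Initial array: [40, 12, 21, 21, 8, 1, 31, 11, 30]

Pointers start at i = 1, j = 8.
i ends at 9, j ends at 8: the pointers have crossed (j < i), so scanning stops.

Swap pivot arr[0] with arr[8] to place pivot at position 8: [30, 12, 21, 21, 8, 1, 31, 11, 40]
Pivot position: 8

After partitioning with pivot 40, the array becomes [30, 12, 21, 21, 8, 1, 31, 11, 40]. The pivot is placed at index 8. All elements to the left of the pivot are <= 40, and all elements to the right are > 40.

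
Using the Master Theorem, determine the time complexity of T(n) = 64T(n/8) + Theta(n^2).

Master Theorem for T(n) = 64T(n/8) + O(n^2):

a = 64, b = 8, c = 2
log_b(a) = log_8(64) = 2.0000

Case 2: c = 2 = log_8(64) = 2.0000
T(n) = O(n^2 log n) = O(n^2 log n)

For T(n) = 64T(n/8) + O(n^2): log_8(64) = 2.0000. This is Case 2 of the Master Theorem (c = log_b(a), equal work at all levels), giving O(n^2 log n).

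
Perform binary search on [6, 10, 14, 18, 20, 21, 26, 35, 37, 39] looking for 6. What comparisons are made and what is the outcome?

Binary search for 6 in [6, 10, 14, 18, 20, 21, 26, 35, 37, 39]:

lo=0, hi=9, mid=4, arr[mid]=20 -> 20 > 6, search left half
lo=0, hi=3, mid=1, arr[mid]=10 -> 10 > 6, search left half
lo=0, hi=0, mid=0, arr[mid]=6 -> Found target at index 0!

Binary search finds 6 at index 0 after 3 comparisons. The search repeatedly halves the search space by comparing with the middle element.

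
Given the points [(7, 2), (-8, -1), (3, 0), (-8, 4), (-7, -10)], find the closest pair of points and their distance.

Computing all pairwise distances among 5 points:

d((7, 2), (-8, -1)) = 15.2971
d((7, 2), (3, 0)) = 4.4721 <-- minimum
d((7, 2), (-8, 4)) = 15.1327
d((7, 2), (-7, -10)) = 18.4391
d((-8, -1), (3, 0)) = 11.0454
d((-8, -1), (-8, 4)) = 5.0
d((-8, -1), (-7, -10)) = 9.0554
d((3, 0), (-8, 4)) = 11.7047
d((3, 0), (-7, -10)) = 14.1421
d((-8, 4), (-7, -10)) = 14.0357

Closest pair: (7, 2) and (3, 0) with distance 4.4721

The closest pair is (7, 2) and (3, 0) with Euclidean distance 4.4721. For 5 points, brute-force pairwise comparison is shown above. For large n, the divide-and-conquer algorithm (sort by x, recurse on halves, check the dividing strip) achieves O(n log n).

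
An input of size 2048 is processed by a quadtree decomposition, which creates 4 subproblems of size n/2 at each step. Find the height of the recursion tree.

For divide and conquer with division factor 2:

Problem sizes at each level:
Level 0: 2048
Level 1: 1024
Level 2: 512
Level 3: 256
Level 4: 128
Level 5: 64
Level 6: 32
Level 7: 16
Level 8: 8
Level 9: 4
Level 10: 2
Level 11: 1

The root is level 0 and the size-1 base case is level 11 (the tree spans levels 0 through 11, i.e. 12 levels counting the root), so the depth is the number of divisions: log_2(2048) = 11

The recursion tree depth is log_2(2048) = 11. At each level, the problem size is divided by 2, so it takes 11 divisions to reduce to a base case of size 1. The algorithm makes 4 recursive calls at each level.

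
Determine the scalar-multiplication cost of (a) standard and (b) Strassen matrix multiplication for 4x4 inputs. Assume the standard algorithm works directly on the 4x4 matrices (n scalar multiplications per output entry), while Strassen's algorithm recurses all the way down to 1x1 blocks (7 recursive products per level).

Matrix multiplication for 4x4 matrices:

Standard algorithm: 4^3 = 64 multiplications
Strassen's algorithm: 7^(log2(4)) = 7^2 = 49 multiplications
Savings: 64 - 49 = 15 multiplications

Standard: 64 multiplications (4^3). Strassen: 49 multiplications (7^2). Strassen reduces 8 recursive multiplications to 7 at each level.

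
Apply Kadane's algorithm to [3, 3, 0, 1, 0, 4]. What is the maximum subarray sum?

Using Kadane's algorithm on [3, 3, 0, 1, 0, 4]:

Scanning through the array:
Position 1 (value 3): max_ending_here = 6, max_so_far = 6
Position 2 (value 0): max_ending_here = 6, max_so_far = 6
Position 3 (value 1): max_ending_here = 7, max_so_far = 7
Position 4 (value 0): max_ending_here = 7, max_so_far = 7
Position 5 (value 4): max_ending_here = 11, max_so_far = 11

Maximum subarray: [3, 3, 0, 1, 0, 4]
Maximum sum: 11

The maximum subarray is [3, 3, 0, 1, 0, 4] with sum 11. This subarray runs from index 0 to index 5.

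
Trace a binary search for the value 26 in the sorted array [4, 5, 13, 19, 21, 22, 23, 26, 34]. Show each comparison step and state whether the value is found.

Binary search for 26 in [4, 5, 13, 19, 21, 22, 23, 26, 34]:

lo=0, hi=8, mid=4, arr[mid]=21 -> 21 < 26, search right half
lo=5, hi=8, mid=6, arr[mid]=23 -> 23 < 26, search right half
lo=7, hi=8, mid=7, arr[mid]=26 -> Found target at index 7!

Binary search finds 26 at index 7 after 3 comparisons. The search repeatedly halves the search space by comparing with the middle element.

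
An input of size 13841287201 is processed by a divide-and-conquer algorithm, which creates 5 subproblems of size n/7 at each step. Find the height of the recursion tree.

For divide and conquer with division factor 7:

Problem sizes at each level:
Level 0: 13841287201
Level 1: 1977326743
Level 2: 282475249
Level 3: 40353607
Level 4: 5764801
Level 5: 823543
Level 6: 117649
Level 7: 16807
Level 8: 2401
Level 9: 343
Level 10: 49
Level 11: 7
Level 12: 1

The root is level 0 and the size-1 base case is level 12 (the tree spans levels 0 through 12, i.e. 13 levels counting the root), so the depth is the number of divisions: log_7(13841287201) = 12

The recursion tree depth is log_7(13841287201) = 12. At each level, the problem size is divided by 7, so it takes 12 divisions to reduce to a base case of size 1. The algorithm makes 5 recursive calls at each level.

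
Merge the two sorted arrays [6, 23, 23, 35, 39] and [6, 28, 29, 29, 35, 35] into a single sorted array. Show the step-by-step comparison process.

Merging process:

Compare 6 vs 6: take 6 from left. Merged: [6]
Compare 23 vs 6: take 6 from right. Merged: [6, 6]
Compare 23 vs 28: take 23 from left. Merged: [6, 6, 23]
Compare 23 vs 28: take 23 from left. Merged: [6, 6, 23, 23]
Compare 35 vs 28: take 28 from right. Merged: [6, 6, 23, 23, 28]
Compare 35 vs 29: take 29 from right. Merged: [6, 6, 23, 23, 28, 29]
Compare 35 vs 29: take 29 from right. Merged: [6, 6, 23, 23, 28, 29, 29]
Compare 35 vs 35: take 35 from left. Merged: [6, 6, 23, 23, 28, 29, 29, 35]
Compare 39 vs 35: take 35 from right. Merged: [6, 6, 23, 23, 28, 29, 29, 35, 35]
Compare 39 vs 35: take 35 from right. Merged: [6, 6, 23, 23, 28, 29, 29, 35, 35, 35]
Append remaining from left: [39]. Merged: [6, 6, 23, 23, 28, 29, 29, 35, 35, 35, 39]

Final merged array: [6, 6, 23, 23, 28, 29, 29, 35, 35, 35, 39]
Total comparisons: 10

The merged array is [6, 6, 23, 23, 28, 29, 29, 35, 35, 35, 39], requiring 10 comparisons. The merge step runs in O(n) time where n is the total number of elements.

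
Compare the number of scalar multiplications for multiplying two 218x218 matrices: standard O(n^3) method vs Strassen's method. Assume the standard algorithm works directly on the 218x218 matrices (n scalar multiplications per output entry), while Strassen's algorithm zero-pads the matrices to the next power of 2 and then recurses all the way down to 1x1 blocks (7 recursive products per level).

Matrix multiplication for 218x218 matrices:

Strassen's algorithm requires power-of-2 dimensions. Pad 218x218 to 256x256 (next power of 2).

Standard algorithm: 218^3 = 10360232 multiplications
Strassen's algorithm: 7^(log2(256)) = 7^8 = 5764801 multiplications
Savings: 10360232 - 5764801 = 4595431 multiplications

Standard: 10360232 multiplications (218^3). Strassen: 5764801 multiplications (7^8, after padding to 256x256). Strassen reduces 8 recursive multiplications to 7 at each level.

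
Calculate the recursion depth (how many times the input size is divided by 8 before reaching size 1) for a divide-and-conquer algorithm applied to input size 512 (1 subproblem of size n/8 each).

For divide and conquer with division factor 8:

Problem sizes at each level:
Level 0: 512
Level 1: 64
Level 2: 8
Level 3: 1

The root is level 0 and the size-1 base case is level 3 (the tree spans levels 0 through 3, i.e. 4 levels counting the root), so the depth is the number of divisions: log_8(512) = 3

The recursion tree depth is log_8(512) = 3. At each level, the problem size is divided by 8, so it takes 3 divisions to reduce to a base case of size 1. The algorithm makes 1 recursive call at each level.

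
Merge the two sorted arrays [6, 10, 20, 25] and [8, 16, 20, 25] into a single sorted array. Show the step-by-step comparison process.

Merging process:

Compare 6 vs 8: take 6 from left. Merged: [6]
Compare 10 vs 8: take 8 from right. Merged: [6, 8]
Compare 10 vs 16: take 10 from left. Merged: [6, 8, 10]
Compare 20 vs 16: take 16 from right. Merged: [6, 8, 10, 16]
Compare 20 vs 20: take 20 from left. Merged: [6, 8, 10, 16, 20]
Compare 25 vs 20: take 20 from right. Merged: [6, 8, 10, 16, 20, 20]
Compare 25 vs 25: take 25 from left. Merged: [6, 8, 10, 16, 20, 20, 25]
Append remaining from right: [25]. Merged: [6, 8, 10, 16, 20, 20, 25, 25]

Final merged array: [6, 8, 10, 16, 20, 20, 25, 25]
Total comparisons: 7

The merged array is [6, 8, 10, 16, 20, 20, 25, 25], requiring 7 comparisons. The merge step runs in O(n) time where n is the total number of elements.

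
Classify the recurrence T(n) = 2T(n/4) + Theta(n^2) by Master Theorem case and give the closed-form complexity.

Master Theorem for T(n) = 2T(n/4) + O(n^2):

a = 2, b = 4, c = 2
log_b(a) = log_4(2) = 0.5000

Case 3: c = 2 > log_4(2) = 0.5000
T(n) = O(n^2) = O(n^2)

For T(n) = 2T(n/4) + O(n^2): log_4(2) = 0.5000. This is Case 3 of the Master Theorem (c > log_b(a), work dominated by root), giving O(n^2).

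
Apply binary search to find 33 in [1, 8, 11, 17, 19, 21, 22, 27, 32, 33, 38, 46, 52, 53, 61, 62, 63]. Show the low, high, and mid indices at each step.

Binary search for 33 in [1, 8, 11, 17, 19, 21, 22, 27, 32, 33, 38, 46, 52, 53, 61, 62, 63]:

lo=0, hi=16, mid=8, arr[mid]=32 -> 32 < 33, search right half
lo=9, hi=16, mid=12, arr[mid]=52 -> 52 > 33, search left half
lo=9, hi=11, mid=10, arr[mid]=38 -> 38 > 33, search left half
lo=9, hi=9, mid=9, arr[mid]=33 -> Found target at index 9!

Binary search finds 33 at index 9 after 4 comparisons. The search repeatedly halves the search space by comparing with the middle element.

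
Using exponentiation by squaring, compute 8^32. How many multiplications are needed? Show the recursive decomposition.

Computing 8^32 by squaring (build up from 8^1; each line after the first costs one multiplication):

8^1 = 8
8^2 = (8^1)^2 = 8^2 = 64
8^4 = (8^2)^2 = 64^2 = 4096
8^8 = (8^4)^2 = 4096^2 = 16777216
8^16 = (8^8)^2 = 16777216^2 = 281474976710656
8^32 = (8^16)^2 = 281474976710656^2 = 79228162514264337593543950336

Result: 79228162514264337593543950336
Multiplications needed: 5 (5 lines after 8^1)

8^32 = 79228162514264337593543950336. Using exponentiation by squaring, this requires 5 multiplications. The key idea: if the exponent is even, square the half-power; if odd, multiply by the base once.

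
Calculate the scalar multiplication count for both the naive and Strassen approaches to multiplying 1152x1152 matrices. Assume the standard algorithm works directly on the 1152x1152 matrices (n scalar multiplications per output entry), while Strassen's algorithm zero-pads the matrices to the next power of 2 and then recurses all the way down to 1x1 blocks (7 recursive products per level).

Matrix multiplication for 1152x1152 matrices:

Strassen's algorithm requires power-of-2 dimensions. Pad 1152x1152 to 2048x2048 (next power of 2).

Standard algorithm: 1152^3 = 1528823808 multiplications
Strassen's algorithm: 7^(log2(2048)) = 7^11 = 1977326743 multiplications
Difference: 1528823808 - 1977326743 = -448502935 (Strassen uses MORE here due to padding overhead — for small or just-over-power-of-2 n, padding can outweigh the per-level savings)

Standard: 1528823808 multiplications (1152^3). Strassen: 1977326743 multiplications (7^11, after padding to 2048x2048). Strassen reduces 8 recursive multiplications to 7 at each level.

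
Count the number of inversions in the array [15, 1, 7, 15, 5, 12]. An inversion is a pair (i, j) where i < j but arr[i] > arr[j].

Finding inversions in [15, 1, 7, 15, 5, 12]:

(0, 1): arr[0]=15 > arr[1]=1
(0, 2): arr[0]=15 > arr[2]=7
(0, 4): arr[0]=15 > arr[4]=5
(0, 5): arr[0]=15 > arr[5]=12
(2, 4): arr[2]=7 > arr[4]=5
(3, 4): arr[3]=15 > arr[4]=5
(3, 5): arr[3]=15 > arr[5]=12

Total inversions: 7

The array has 7 inversion(s): (0,1), (0,2), (0,4), (0,5), (2,4), (3,4), (3,5). Each pair (i,j) satisfies i < j and arr[i] > arr[j].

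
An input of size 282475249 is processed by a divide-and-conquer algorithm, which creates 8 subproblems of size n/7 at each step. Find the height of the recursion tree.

For divide and conquer with division factor 7:

Problem sizes at each level:
Level 0: 282475249
Level 1: 40353607
Level 2: 5764801
Level 3: 823543
Level 4: 117649
Level 5: 16807
Level 6: 2401
Level 7: 343
Level 8: 49
Level 9: 7
Level 10: 1

The root is level 0 and the size-1 base case is level 10 (the tree spans levels 0 through 10, i.e. 11 levels counting the root), so the depth is the number of divisions: log_7(282475249) = 10

The recursion tree depth is log_7(282475249) = 10. At each level, the problem size is divided by 7, so it takes 10 divisions to reduce to a base case of size 1. The algorithm makes 8 recursive calls at each level.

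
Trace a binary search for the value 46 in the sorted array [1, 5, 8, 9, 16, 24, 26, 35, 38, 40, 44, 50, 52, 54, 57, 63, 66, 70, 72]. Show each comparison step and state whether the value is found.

Binary search for 46 in [1, 5, 8, 9, 16, 24, 26, 35, 38, 40, 44, 50, 52, 54, 57, 63, 66, 70, 72]:

lo=0, hi=18, mid=9, arr[mid]=40 -> 40 < 46, search right half
lo=10, hi=18, mid=14, arr[mid]=57 -> 57 > 46, search left half
lo=10, hi=13, mid=11, arr[mid]=50 -> 50 > 46, search left half
lo=10, hi=10, mid=10, arr[mid]=44 -> 44 < 46, search right half
lo=11 > hi=10, target 46 not found

Binary search determines that 46 is not in the array after 4 comparisons. The search space was exhausted without finding the target.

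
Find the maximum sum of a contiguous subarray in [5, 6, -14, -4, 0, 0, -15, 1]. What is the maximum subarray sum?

Using Kadane's algorithm on [5, 6, -14, -4, 0, 0, -15, 1]:

Scanning through the array:
Position 1 (value 6): max_ending_here = 11, max_so_far = 11
Position 2 (value -14): max_ending_here = -3, max_so_far = 11
Position 3 (value -4): max_ending_here = -4, max_so_far = 11
Position 4 (value 0): max_ending_here = 0, max_so_far = 11
Position 5 (value 0): max_ending_here = 0, max_so_far = 11
Position 6 (value -15): max_ending_here = -15, max_so_far = 11
Position 7 (value 1): max_ending_here = 1, max_so_far = 11

Maximum subarray: [5, 6]
Maximum sum: 11

The maximum subarray is [5, 6] with sum 11. This subarray runs from index 0 to index 1.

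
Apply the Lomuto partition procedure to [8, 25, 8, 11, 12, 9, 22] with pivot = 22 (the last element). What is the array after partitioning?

Lomuto partition with pivot = 22:

Initial array: [8, 25, 8, 11, 12, 9, 22]

arr[0]=8 <= 22: swap with position 0, array becomes [8, 25, 8, 11, 12, 9, 22]
arr[1]=25 > 22: no swap
arr[2]=8 <= 22: swap with position 1, array becomes [8, 8, 25, 11, 12, 9, 22]
arr[3]=11 <= 22: swap with position 2, array becomes [8, 8, 11, 25, 12, 9, 22]
arr[4]=12 <= 22: swap with position 3, array becomes [8, 8, 11, 12, 25, 9, 22]
arr[5]=9 <= 22: swap with position 4, array becomes [8, 8, 11, 12, 9, 25, 22]

Place pivot at position 5: [8, 8, 11, 12, 9, 22, 25]
Pivot position: 5

After partitioning with pivot 22, the array becomes [8, 8, 11, 12, 9, 22, 25]. The pivot is placed at index 5. All elements to the left of the pivot are <= 22, and all elements to the right are > 22.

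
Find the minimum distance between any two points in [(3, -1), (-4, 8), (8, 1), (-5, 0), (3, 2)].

Computing all pairwise distances among 5 points:

d((3, -1), (-4, 8)) = 11.4018
d((3, -1), (8, 1)) = 5.3852
d((3, -1), (-5, 0)) = 8.0623
d((3, -1), (3, 2)) = 3.0 <-- minimum
d((-4, 8), (8, 1)) = 13.8924
d((-4, 8), (-5, 0)) = 8.0623
d((-4, 8), (3, 2)) = 9.2195
d((8, 1), (-5, 0)) = 13.0384
d((8, 1), (3, 2)) = 5.099
d((-5, 0), (3, 2)) = 8.2462

Closest pair: (3, -1) and (3, 2) with distance 3.0

The closest pair is (3, -1) and (3, 2) with Euclidean distance 3.0. For 5 points, brute-force pairwise comparison is shown above. For large n, the divide-and-conquer algorithm (sort by x, recurse on halves, check the dividing strip) achieves O(n log n).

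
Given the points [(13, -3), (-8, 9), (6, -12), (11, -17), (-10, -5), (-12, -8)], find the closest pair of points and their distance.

Computing all pairwise distances among 6 points:

d((13, -3), (-8, 9)) = 24.1868
d((13, -3), (6, -12)) = 11.4018
d((13, -3), (11, -17)) = 14.1421
d((13, -3), (-10, -5)) = 23.0868
d((13, -3), (-12, -8)) = 25.4951
d((-8, 9), (6, -12)) = 25.2389
d((-8, 9), (11, -17)) = 32.2025
d((-8, 9), (-10, -5)) = 14.1421
d((-8, 9), (-12, -8)) = 17.4642
d((6, -12), (11, -17)) = 7.0711
d((6, -12), (-10, -5)) = 17.4642
d((6, -12), (-12, -8)) = 18.4391
d((11, -17), (-10, -5)) = 24.1868
d((11, -17), (-12, -8)) = 24.6982
d((-10, -5), (-12, -8)) = 3.6056 <-- minimum

Closest pair: (-10, -5) and (-12, -8) with distance 3.6056

The closest pair is (-10, -5) and (-12, -8) with Euclidean distance 3.6056. For 6 points, brute-force pairwise comparison is shown above. For large n, the divide-and-conquer algorithm (sort by x, recurse on halves, check the dividing strip) achieves O(n log n).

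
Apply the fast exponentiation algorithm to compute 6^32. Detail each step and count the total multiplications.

Computing 6^32 by squaring (build up from 6^1; each line after the first costs one multiplication):

6^1 = 6
6^2 = (6^1)^2 = 6^2 = 36
6^4 = (6^2)^2 = 36^2 = 1296
6^8 = (6^4)^2 = 1296^2 = 1679616
6^16 = (6^8)^2 = 1679616^2 = 2821109907456
6^32 = (6^16)^2 = 2821109907456^2 = 7958661109946400884391936

Result: 7958661109946400884391936
Multiplications needed: 5 (5 lines after 6^1)

6^32 = 7958661109946400884391936. Using exponentiation by squaring, this requires 5 multiplications. The key idea: if the exponent is even, square the half-power; if odd, multiply by the base once.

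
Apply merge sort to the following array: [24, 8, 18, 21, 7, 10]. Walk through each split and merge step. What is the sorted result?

Merge sort trace:

Split: [24, 8, 18, 21, 7, 10] -> [24, 8, 18] and [21, 7, 10]
  Split: [24, 8, 18] -> [24] and [8, 18]
    Split: [8, 18] -> [8] and [18]
    Merge: [8] + [18] -> [8, 18]
  Merge: [24] + [8, 18] -> [8, 18, 24]
  Split: [21, 7, 10] -> [21] and [7, 10]
    Split: [7, 10] -> [7] and [10]
    Merge: [7] + [10] -> [7, 10]
  Merge: [21] + [7, 10] -> [7, 10, 21]
Merge: [8, 18, 24] + [7, 10, 21] -> [7, 8, 10, 18, 21, 24]

Final sorted array: [7, 8, 10, 18, 21, 24]

The merge sort proceeds by recursively splitting the array and merging sorted halves.
After all merges, the sorted array is [7, 8, 10, 18, 21, 24].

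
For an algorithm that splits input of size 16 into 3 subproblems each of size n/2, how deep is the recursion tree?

For divide and conquer with division factor 2:

Problem sizes at each level:
Level 0: 16
Level 1: 8
Level 2: 4
Level 3: 2
Level 4: 1

The root is level 0 and the size-1 base case is level 4 (the tree spans levels 0 through 4, i.e. 5 levels counting the root), so the depth is the number of divisions: log_2(16) = 4

The recursion tree depth is log_2(16) = 4. At each level, the problem size is divided by 2, so it takes 4 divisions to reduce to a base case of size 1. The algorithm makes 3 recursive calls at each level.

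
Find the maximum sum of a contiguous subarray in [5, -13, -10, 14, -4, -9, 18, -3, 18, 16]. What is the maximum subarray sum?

Using Kadane's algorithm on [5, -13, -10, 14, -4, -9, 18, -3, 18, 16]:

Scanning through the array:
Position 1 (value -13): max_ending_here = -8, max_so_far = 5
Position 2 (value -10): max_ending_here = -10, max_so_far = 5
Position 3 (value 14): max_ending_here = 14, max_so_far = 14
Position 4 (value -4): max_ending_here = 10, max_so_far = 14
Position 5 (value -9): max_ending_here = 1, max_so_far = 14
Position 6 (value 18): max_ending_here = 19, max_so_far = 19
Position 7 (value -3): max_ending_here = 16, max_so_far = 19
Position 8 (value 18): max_ending_here = 34, max_so_far = 34
Position 9 (value 16): max_ending_here = 50, max_so_far = 50

Maximum subarray: [14, -4, -9, 18, -3, 18, 16]
Maximum sum: 50

The maximum subarray is [14, -4, -9, 18, -3, 18, 16] with sum 50. This subarray runs from index 3 to index 9.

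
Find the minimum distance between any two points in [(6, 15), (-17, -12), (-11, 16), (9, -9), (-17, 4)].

Computing all pairwise distances among 5 points:

d((6, 15), (-17, -12)) = 35.4683
d((6, 15), (-11, 16)) = 17.0294
d((6, 15), (9, -9)) = 24.1868
d((6, 15), (-17, 4)) = 25.4951
d((-17, -12), (-11, 16)) = 28.6356
d((-17, -12), (9, -9)) = 26.1725
d((-17, -12), (-17, 4)) = 16.0
d((-11, 16), (9, -9)) = 32.0156
d((-11, 16), (-17, 4)) = 13.4164 <-- minimum
d((9, -9), (-17, 4)) = 29.0689

Closest pair: (-11, 16) and (-17, 4) with distance 13.4164

The closest pair is (-11, 16) and (-17, 4) with Euclidean distance 13.4164. For 5 points, brute-force pairwise comparison is shown above. For large n, the divide-and-conquer algorithm (sort by x, recurse on halves, check the dividing strip) achieves O(n log n).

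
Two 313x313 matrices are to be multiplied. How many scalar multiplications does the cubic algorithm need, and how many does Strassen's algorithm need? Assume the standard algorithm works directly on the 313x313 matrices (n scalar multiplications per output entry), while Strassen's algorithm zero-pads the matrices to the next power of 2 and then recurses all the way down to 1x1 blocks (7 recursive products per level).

Matrix multiplication for 313x313 matrices:

Strassen's algorithm requires power-of-2 dimensions. Pad 313x313 to 512x512 (next power of 2).

Standard algorithm: 313^3 = 30664297 multiplications
Strassen's algorithm: 7^(log2(512)) = 7^9 = 40353607 multiplications
Difference: 30664297 - 40353607 = -9689310 (Strassen uses MORE here due to padding overhead — for small or just-over-power-of-2 n, padding can outweigh the per-level savings)

Standard: 30664297 multiplications (313^3). Strassen: 40353607 multiplications (7^9, after padding to 512x512). Strassen reduces 8 recursive multiplications to 7 at each level.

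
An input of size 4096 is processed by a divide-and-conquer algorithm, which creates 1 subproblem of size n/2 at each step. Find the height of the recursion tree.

For divide and conquer with division factor 2:

Problem sizes at each level:
Level 0: 4096
Level 1: 2048
Level 2: 1024
Level 3: 512
Level 4: 256
Level 5: 128
Level 6: 64
Level 7: 32
Level 8: 16
Level 9: 8
Level 10: 4
Level 11: 2
Level 12: 1

The root is level 0 and the size-1 base case is level 12 (the tree spans levels 0 through 12, i.e. 13 levels counting the root), so the depth is the number of divisions: log_2(4096) = 12

The recursion tree depth is log_2(4096) = 12. At each level, the problem size is divided by 2, so it takes 12 divisions to reduce to a base case of size 1. The algorithm makes 1 recursive call at each level.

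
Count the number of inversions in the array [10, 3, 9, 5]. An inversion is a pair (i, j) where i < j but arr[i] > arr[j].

Finding inversions in [10, 3, 9, 5]:

(0, 1): arr[0]=10 > arr[1]=3
(0, 2): arr[0]=10 > arr[2]=9
(0, 3): arr[0]=10 > arr[3]=5
(2, 3): arr[2]=9 > arr[3]=5

Total inversions: 4

The array has 4 inversion(s): (0,1), (0,2), (0,3), (2,3). Each pair (i,j) satisfies i < j and arr[i] > arr[j].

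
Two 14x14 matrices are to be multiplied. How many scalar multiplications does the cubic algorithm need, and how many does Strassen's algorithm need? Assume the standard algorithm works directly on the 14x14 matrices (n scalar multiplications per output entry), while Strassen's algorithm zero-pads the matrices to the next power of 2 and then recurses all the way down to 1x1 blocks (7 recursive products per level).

Matrix multiplication for 14x14 matrices:

Strassen's algorithm requires power-of-2 dimensions. Pad 14x14 to 16x16 (next power of 2).

Standard algorithm: 14^3 = 2744 multiplications
Strassen's algorithm: 7^(log2(16)) = 7^4 = 2401 multiplications
Savings: 2744 - 2401 = 343 multiplications

Standard: 2744 multiplications (14^3). Strassen: 2401 multiplications (7^4, after padding to 16x16). Strassen reduces 8 recursive multiplications to 7 at each level.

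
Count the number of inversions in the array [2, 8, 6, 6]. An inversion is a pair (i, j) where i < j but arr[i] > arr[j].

Finding inversions in [2, 8, 6, 6]:

(1, 2): arr[1]=8 > arr[2]=6
(1, 3): arr[1]=8 > arr[3]=6

Total inversions: 2

The array has 2 inversion(s): (1,2), (1,3). Each pair (i,j) satisfies i < j and arr[i] > arr[j].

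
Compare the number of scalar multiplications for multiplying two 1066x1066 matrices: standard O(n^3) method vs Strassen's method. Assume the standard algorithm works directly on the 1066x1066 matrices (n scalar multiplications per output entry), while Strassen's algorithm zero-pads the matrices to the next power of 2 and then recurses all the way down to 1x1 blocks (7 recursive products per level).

Matrix multiplication for 1066x1066 matrices:

Strassen's algorithm requires power-of-2 dimensions. Pad 1066x1066 to 2048x2048 (next power of 2).

Standard algorithm: 1066^3 = 1211355496 multiplications
Strassen's algorithm: 7^(log2(2048)) = 7^11 = 1977326743 multiplications
Difference: 1211355496 - 1977326743 = -765971247 (Strassen uses MORE here due to padding overhead — for small or just-over-power-of-2 n, padding can outweigh the per-level savings)

Standard: 1211355496 multiplications (1066^3). Strassen: 1977326743 multiplications (7^11, after padding to 2048x2048). Strassen reduces 8 recursive multiplications to 7 at each level.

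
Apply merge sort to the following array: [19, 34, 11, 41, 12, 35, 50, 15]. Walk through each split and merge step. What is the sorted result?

Merge sort trace:

Split: [19, 34, 11, 41, 12, 35, 50, 15] -> [19, 34, 11, 41] and [12, 35, 50, 15]
  Split: [19, 34, 11, 41] -> [19, 34] and [11, 41]
    Split: [19, 34] -> [19] and [34]
    Merge: [19] + [34] -> [19, 34]
    Split: [11, 41] -> [11] and [41]
    Merge: [11] + [41] -> [11, 41]
  Merge: [19, 34] + [11, 41] -> [11, 19, 34, 41]
  Split: [12, 35, 50, 15] -> [12, 35] and [50, 15]
    Split: [12, 35] -> [12] and [35]
    Merge: [12] + [35] -> [12, 35]
    Split: [50, 15] -> [50] and [15]
    Merge: [50] + [15] -> [15, 50]
  Merge: [12, 35] + [15, 50] -> [12, 15, 35, 50]
Merge: [11, 19, 34, 41] + [12, 15, 35, 50] -> [11, 12, 15, 19, 34, 35, 41, 50]

Final sorted array: [11, 12, 15, 19, 34, 35, 41, 50]

The merge sort proceeds by recursively splitting the array and merging sorted halves.
After all merges, the sorted array is [11, 12, 15, 19, 34, 35, 41, 50].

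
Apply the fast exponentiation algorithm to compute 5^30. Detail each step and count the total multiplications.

Computing 5^30 by squaring (build up from 5^1; each line after the first costs one multiplication):

5^1 = 5
5^2 = (5^1)^2 = 5^2 = 25
5^3 = 5 * 5^2 = 5 * 25 = 125
5^6 = (5^3)^2 = 125^2 = 15625
5^7 = 5 * 5^6 = 5 * 15625 = 78125
5^14 = (5^7)^2 = 78125^2 = 6103515625
5^15 = 5 * 5^14 = 5 * 6103515625 = 30517578125
5^30 = (5^15)^2 = 30517578125^2 = 931322574615478515625

Result: 931322574615478515625
Multiplications needed: 7 (7 lines after 5^1)

5^30 = 931322574615478515625. Using exponentiation by squaring, this requires 7 multiplications. The key idea: if the exponent is even, square the half-power; if odd, multiply by the base once.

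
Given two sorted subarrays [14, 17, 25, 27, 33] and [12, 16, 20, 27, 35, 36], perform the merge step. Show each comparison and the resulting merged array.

Merging process:

Compare 14 vs 12: take 12 from right. Merged: [12]
Compare 14 vs 16: take 14 from left. Merged: [12, 14]
Compare 17 vs 16: take 16 from right. Merged: [12, 14, 16]
Compare 17 vs 20: take 17 from left. Merged: [12, 14, 16, 17]
Compare 25 vs 20: take 20 from right. Merged: [12, 14, 16, 17, 20]
Compare 25 vs 27: take 25 from left. Merged: [12, 14, 16, 17, 20, 25]
Compare 27 vs 27: take 27 from left. Merged: [12, 14, 16, 17, 20, 25, 27]
Compare 33 vs 27: take 27 from right. Merged: [12, 14, 16, 17, 20, 25, 27, 27]
Compare 33 vs 35: take 33 from left. Merged: [12, 14, 16, 17, 20, 25, 27, 27, 33]
Append remaining from right: [35, 36]. Merged: [12, 14, 16, 17, 20, 25, 27, 27, 33, 35, 36]

Final merged array: [12, 14, 16, 17, 20, 25, 27, 27, 33, 35, 36]
Total comparisons: 9

The merged array is [12, 14, 16, 17, 20, 25, 27, 27, 33, 35, 36], requiring 9 comparisons. The merge step runs in O(n) time where n is the total number of elements.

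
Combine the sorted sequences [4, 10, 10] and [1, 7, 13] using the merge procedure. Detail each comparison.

Merging process:

Compare 4 vs 1: take 1 from right. Merged: [1]
Compare 4 vs 7: take 4 from left. Merged: [1, 4]
Compare 10 vs 7: take 7 from right. Merged: [1, 4, 7]
Compare 10 vs 13: take 10 from left. Merged: [1, 4, 7, 10]
Compare 10 vs 13: take 10 from left. Merged: [1, 4, 7, 10, 10]
Append remaining from right: [13]. Merged: [1, 4, 7, 10, 10, 13]

Final merged array: [1, 4, 7, 10, 10, 13]
Total comparisons: 5

The merged array is [1, 4, 7, 10, 10, 13], requiring 5 comparisons. The merge step runs in O(n) time where n is the total number of elements.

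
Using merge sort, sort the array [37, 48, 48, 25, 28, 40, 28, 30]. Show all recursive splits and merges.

Merge sort trace:

Split: [37, 48, 48, 25, 28, 40, 28, 30] -> [37, 48, 48, 25] and [28, 40, 28, 30]
  Split: [37, 48, 48, 25] -> [37, 48] and [48, 25]
    Split: [37, 48] -> [37] and [48]
    Merge: [37] + [48] -> [37, 48]
    Split: [48, 25] -> [48] and [25]
    Merge: [48] + [25] -> [25, 48]
  Merge: [37, 48] + [25, 48] -> [25, 37, 48, 48]
  Split: [28, 40, 28, 30] -> [28, 40] and [28, 30]
    Split: [28, 40] -> [28] and [40]
    Merge: [28] + [40] -> [28, 40]
    Split: [28, 30] -> [28] and [30]
    Merge: [28] + [30] -> [28, 30]
  Merge: [28, 40] + [28, 30] -> [28, 28, 30, 40]
Merge: [25, 37, 48, 48] + [28, 28, 30, 40] -> [25, 28, 28, 30, 37, 40, 48, 48]

Final sorted array: [25, 28, 28, 30, 37, 40, 48, 48]

The merge sort proceeds by recursively splitting the array and merging sorted halves.
After all merges, the sorted array is [25, 28, 28, 30, 37, 40, 48, 48].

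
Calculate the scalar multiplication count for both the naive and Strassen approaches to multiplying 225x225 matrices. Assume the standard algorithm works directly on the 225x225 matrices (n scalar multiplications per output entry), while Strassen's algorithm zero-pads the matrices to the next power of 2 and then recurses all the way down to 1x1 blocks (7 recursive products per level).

Matrix multiplication for 225x225 matrices:

Strassen's algorithm requires power-of-2 dimensions. Pad 225x225 to 256x256 (next power of 2).

Standard algorithm: 225^3 = 11390625 multiplications
Strassen's algorithm: 7^(log2(256)) = 7^8 = 5764801 multiplications
Savings: 11390625 - 5764801 = 5625824 multiplications

Standard: 11390625 multiplications (225^3). Strassen: 5764801 multiplications (7^8, after padding to 256x256). Strassen reduces 8 recursive multiplications to 7 at each level.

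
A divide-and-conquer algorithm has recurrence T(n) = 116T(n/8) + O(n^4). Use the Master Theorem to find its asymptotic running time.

Master Theorem for T(n) = 116T(n/8) + O(n^4):

a = 116, b = 8, c = 4
log_b(a) = log_8(116) = 2.2860

Case 3: c = 4 > log_8(116) = 2.2860
T(n) = O(n^4) = O(n^4)

For T(n) = 116T(n/8) + O(n^4): log_8(116) = 2.2860. This is Case 3 of the Master Theorem (c > log_b(a), work dominated by root), giving O(n^4).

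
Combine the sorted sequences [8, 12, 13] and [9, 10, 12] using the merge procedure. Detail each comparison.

Merging process:

Compare 8 vs 9: take 8 from left. Merged: [8]
Compare 12 vs 9: take 9 from right. Merged: [8, 9]
Compare 12 vs 10: take 10 from right. Merged: [8, 9, 10]
Compare 12 vs 12: take 12 from left. Merged: [8, 9, 10, 12]
Compare 13 vs 12: take 12 from right. Merged: [8, 9, 10, 12, 12]
Append remaining from left: [13]. Merged: [8, 9, 10, 12, 12, 13]

Final merged array: [8, 9, 10, 12, 12, 13]
Total comparisons: 5

The merged array is [8, 9, 10, 12, 12, 13], requiring 5 comparisons. The merge step runs in O(n) time where n is the total number of elements.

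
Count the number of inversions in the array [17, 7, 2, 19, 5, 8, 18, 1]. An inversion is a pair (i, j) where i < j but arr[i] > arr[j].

Finding inversions in [17, 7, 2, 19, 5, 8, 18, 1]:

(0, 1): arr[0]=17 > arr[1]=7
(0, 2): arr[0]=17 > arr[2]=2
(0, 4): arr[0]=17 > arr[4]=5
(0, 5): arr[0]=17 > arr[5]=8
(0, 7): arr[0]=17 > arr[7]=1
(1, 2): arr[1]=7 > arr[2]=2
(1, 4): arr[1]=7 > arr[4]=5
(1, 7): arr[1]=7 > arr[7]=1
(2, 7): arr[2]=2 > arr[7]=1
(3, 4): arr[3]=19 > arr[4]=5
(3, 5): arr[3]=19 > arr[5]=8
(3, 6): arr[3]=19 > arr[6]=18
(3, 7): arr[3]=19 > arr[7]=1
(4, 7): arr[4]=5 > arr[7]=1
(5, 7): arr[5]=8 > arr[7]=1
(6, 7): arr[6]=18 > arr[7]=1

Total inversions: 16

The array has 16 inversion(s): (0,1), (0,2), (0,4), (0,5), (0,7), (1,2), (1,4), (1,7), (2,7), (3,4), (3,5), (3,6), (3,7), (4,7), (5,7), (6,7). Each pair (i,j) satisfies i < j and arr[i] > arr[j].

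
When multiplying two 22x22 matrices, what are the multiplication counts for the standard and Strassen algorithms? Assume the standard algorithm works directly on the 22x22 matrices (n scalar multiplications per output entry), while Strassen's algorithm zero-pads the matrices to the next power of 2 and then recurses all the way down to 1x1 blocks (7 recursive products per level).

Matrix multiplication for 22x22 matrices:

Strassen's algorithm requires power-of-2 dimensions. Pad 22x22 to 32x32 (next power of 2).

Standard algorithm: 22^3 = 10648 multiplications
Strassen's algorithm: 7^(log2(32)) = 7^5 = 16807 multiplications
Difference: 10648 - 16807 = -6159 (Strassen uses MORE here due to padding overhead — for small or just-over-power-of-2 n, padding can outweigh the per-level savings)

Standard: 10648 multiplications (22^3). Strassen: 16807 multiplications (7^5, after padding to 32x32). Strassen reduces 8 recursive multiplications to 7 at each level.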